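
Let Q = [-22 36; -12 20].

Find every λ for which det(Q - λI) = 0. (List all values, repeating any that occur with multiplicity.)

-4, 2

det(Q - λI) = (-22 - λ)(20 - λ) - (36)·(-12) = λ^2 + 2λ - 8.
This factors as (λ + 4)·(λ - 2) = 0.
Eigenvalues: -4, 2.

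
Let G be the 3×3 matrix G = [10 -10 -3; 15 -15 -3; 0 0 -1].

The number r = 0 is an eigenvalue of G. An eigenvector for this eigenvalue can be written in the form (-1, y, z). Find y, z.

We need (G)v = 0.
G = [[10, -10, -3], [15, -15, -3], [0, 0, -1]].
Row 1: (10)·-1 + (-10)·y + (-3)·z = 0
Row 2: (15)·-1 + (-15)·y + (-3)·z = 0
Row 3: (0)·-1 + (0)·y + (-1)·z = 0
Solving gives y = -1, z = 0.
Check: G·(-1, -1, 0) = (0, 0, 0) = 0·(-1, -1, 0).

-1, 0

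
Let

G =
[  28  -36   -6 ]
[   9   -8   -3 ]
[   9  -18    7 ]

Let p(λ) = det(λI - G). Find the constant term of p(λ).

p(λ) = λ^3 - 27λ^2 + 240λ - 700.
The constant term is -700.

-700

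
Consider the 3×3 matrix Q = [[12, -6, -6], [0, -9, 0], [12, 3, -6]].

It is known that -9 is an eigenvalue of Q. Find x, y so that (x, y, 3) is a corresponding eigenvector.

0, -3

We need (Q + 9I)v = 0.
Q + 9I = [[21, -6, -6], [0, 0, 0], [12, 3, 3]].
Row 1: (21)·x + (-6)·y + (-6)·3 = 0
Row 2: (0)·x + (0)·y + (0)·3 = 0
Row 3: (12)·x + (3)·y + (3)·3 = 0
Solving gives x = 0, y = -3.
Check: Q·(0, -3, 3) = (0, 27, -27) = -9·(0, -3, 3).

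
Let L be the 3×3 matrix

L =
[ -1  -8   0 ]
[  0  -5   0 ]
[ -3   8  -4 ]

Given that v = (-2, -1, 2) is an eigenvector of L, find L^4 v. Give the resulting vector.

First find the eigenvalue: Lv = (10, 5, -10) = -5·(-2, -1, 2), so λ = -5.
Then L^4 v = λ^4·v = (-5)^4·(-2, -1, 2) = 625·(-2, -1, 2) = (-1250, -625, 1250).

(-1250, -625, 1250)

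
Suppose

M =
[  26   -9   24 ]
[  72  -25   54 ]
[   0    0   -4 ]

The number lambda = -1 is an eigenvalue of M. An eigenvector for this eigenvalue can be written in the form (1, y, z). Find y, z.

We need (M + 1I)v = 0.
M + 1I = [[27, -9, 24], [72, -24, 54], [0, 0, -3]].
Row 1: (27)·1 + (-9)·y + (24)·z = 0
Row 2: (72)·1 + (-24)·y + (54)·z = 0
Row 3: (0)·1 + (0)·y + (-3)·z = 0
Solving gives y = 3, z = 0.
Check: M·(1, 3, 0) = (-1, -3, 0) = -1·(1, 3, 0).

3, 0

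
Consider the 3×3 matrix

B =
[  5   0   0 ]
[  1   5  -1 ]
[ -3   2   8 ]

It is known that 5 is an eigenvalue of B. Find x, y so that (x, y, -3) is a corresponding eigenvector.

We need (B - 5I)v = 0.
B - 5I = [[0, 0, 0], [1, 0, -1], [-3, 2, 3]].
Row 1: (0)·x + (0)·y + (0)·-3 = 0
Row 2: (1)·x + (0)·y + (-1)·-3 = 0
Row 3: (-3)·x + (2)·y + (3)·-3 = 0
Solving gives x = -3, y = 0.
Check: B·(-3, 0, -3) = (-15, 0, -15) = 5·(-3, 0, -3).

-3, 0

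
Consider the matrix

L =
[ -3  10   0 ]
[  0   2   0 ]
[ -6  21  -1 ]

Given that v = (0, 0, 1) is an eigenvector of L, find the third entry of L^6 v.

First find the eigenvalue: Lv = (0, 0, -1) = -1·(0, 0, 1), so λ = -1.
Then L^6 v = λ^6·v = (-1)^6·(0, 0, 1) = 1·(0, 0, 1) = (0, 0, 1).

1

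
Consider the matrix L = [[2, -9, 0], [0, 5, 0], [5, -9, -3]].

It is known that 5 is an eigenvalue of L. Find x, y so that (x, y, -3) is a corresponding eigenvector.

We need (L - 5I)v = 0.
L - 5I = [[-3, -9, 0], [0, 0, 0], [5, -9, -8]].
Row 1: (-3)·x + (-9)·y + (0)·-3 = 0
Row 2: (0)·x + (0)·y + (0)·-3 = 0
Row 3: (5)·x + (-9)·y + (-8)·-3 = 0
Solving gives x = -3, y = 1.
Check: L·(-3, 1, -3) = (-15, 5, -15) = 5·(-3, 1, -3).

-3, 1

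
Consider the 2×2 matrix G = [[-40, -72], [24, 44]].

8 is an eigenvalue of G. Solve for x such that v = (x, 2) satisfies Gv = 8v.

We need (G - 8I)v = 0.
G - 8I = [[-48, -72], [24, 36]].
Row 1: (-48)·x + (-72)·2 = 0
Row 2: (24)·x + (36)·2 = 0
Solving gives x = -3.
Check: G·(-3, 2) = (-24, 16) = 8·(-3, 2).

-3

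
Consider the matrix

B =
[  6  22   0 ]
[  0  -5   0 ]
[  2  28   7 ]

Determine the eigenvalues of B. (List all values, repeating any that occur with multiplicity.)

-5, 6, 7

The characteristic polynomial is p(lambda) = det(lambda·I - B).
Expanding the 3×3 determinant: p(lambda) = lambda^3 - 8·lambda^2 - 23·lambda + 210.
Rational-root test: lambda = 7 gives p(7) = 0.
Factor out (lambda - 7): p(lambda) = (lambda - 7)·(lambda^2 - lambda - 30).
The quadratic factors as (lambda + 5)·(lambda - 6).
Eigenvalues: -5, 6, 7.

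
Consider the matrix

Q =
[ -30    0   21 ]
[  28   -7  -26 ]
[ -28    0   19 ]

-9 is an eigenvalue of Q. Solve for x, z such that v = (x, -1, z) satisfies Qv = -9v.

We need (Q + 9I)v = 0.
Q + 9I = [[-21, 0, 21], [28, 2, -26], [-28, 0, 28]].
Row 1: (-21)·x + (0)·-1 + (21)·z = 0
Row 2: (28)·x + (2)·-1 + (-26)·z = 0
Row 3: (-28)·x + (0)·-1 + (28)·z = 0
Solving gives x = 1, z = 1.
Check: Q·(1, -1, 1) = (-9, 9, -9) = -9·(1, -1, 1).

1, 1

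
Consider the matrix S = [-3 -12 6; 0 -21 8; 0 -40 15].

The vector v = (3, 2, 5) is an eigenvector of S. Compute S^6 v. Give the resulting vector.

(3, 2, 5)

First find the eigenvalue: Sv = (-3, -2, -5) = -1·(3, 2, 5), so λ = -1.
Then S^6 v = λ^6·v = (-1)^6·(3, 2, 5) = 1·(3, 2, 5) = (3, 2, 5).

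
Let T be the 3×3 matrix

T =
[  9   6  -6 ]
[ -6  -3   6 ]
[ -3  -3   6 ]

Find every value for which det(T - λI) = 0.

The characteristic polynomial is p(s) = det(sI - T).
Cofactor expansion gives p(s) = s^3 - 12s^2 + 45s - 54.
Try s = 3: p(3) = 0, so 3 is a root.
Factor out (s - 3): p(s) = (s - 3)·(s^2 - 9s + 18).
The quadratic factors as (s - 3)·(s - 6).
Eigenvalues: 3, 3, 6.

3, 3, 6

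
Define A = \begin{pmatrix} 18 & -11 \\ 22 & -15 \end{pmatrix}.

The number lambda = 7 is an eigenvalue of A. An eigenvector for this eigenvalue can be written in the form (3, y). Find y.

3

We need (A - 7I)v = 0.
A - 7I = [[11, -11], [22, -22]].
Row 1: (11)·3 + (-11)·y = 0
Row 2: (22)·3 + (-22)·y = 0
Solving gives y = 3.
Check: A·(3, 3) = (21, 21) = 7·(3, 3).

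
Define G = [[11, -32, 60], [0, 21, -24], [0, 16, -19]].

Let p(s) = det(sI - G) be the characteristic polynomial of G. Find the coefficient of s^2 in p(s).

-13

The coefficient of s^2 of det(sI - G) is −trace(G).
trace(G) = (11) + (21) + (-19) = 13, so the coefficient is -13.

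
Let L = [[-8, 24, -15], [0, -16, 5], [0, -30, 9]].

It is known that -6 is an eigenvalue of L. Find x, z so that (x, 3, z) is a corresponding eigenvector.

-9, 6

We need (L + 6I)v = 0.
L + 6I = [[-2, 24, -15], [0, -10, 5], [0, -30, 15]].
Row 1: (-2)·x + (24)·3 + (-15)·z = 0
Row 2: (0)·x + (-10)·3 + (5)·z = 0
Row 3: (0)·x + (-30)·3 + (15)·z = 0
Solving gives x = -9, z = 6.
Check: L·(-9, 3, 6) = (54, -18, -36) = -6·(-9, 3, 6).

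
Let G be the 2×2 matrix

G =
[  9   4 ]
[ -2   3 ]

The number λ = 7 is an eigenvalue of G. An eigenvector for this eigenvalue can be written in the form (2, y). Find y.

-1

We need (G - 7I)v = 0.
G - 7I = [[2, 4], [-2, -4]].
Row 1: (2)·2 + (4)·y = 0
Row 2: (-2)·2 + (-4)·y = 0
Solving gives y = -1.
Check: G·(2, -1) = (14, -7) = 7·(2, -1).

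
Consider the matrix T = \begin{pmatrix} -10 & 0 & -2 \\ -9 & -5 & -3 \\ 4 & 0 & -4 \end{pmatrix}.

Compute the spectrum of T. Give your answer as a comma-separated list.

-8, -6, -5

Compute the characteristic polynomial p(μ) = det(μI - T).
Expanding the 3×3 determinant: p(μ) = μ^3 + 19μ^2 + 118μ + 240.
Rational-root test: μ = -8 gives p(-8) = 0.
Factor out (μ + 8): p(μ) = (μ + 8)·(μ^2 + 11μ + 30).
The quadratic factors as (μ + 6)·(μ + 5).
Eigenvalues: -8, -6, -5.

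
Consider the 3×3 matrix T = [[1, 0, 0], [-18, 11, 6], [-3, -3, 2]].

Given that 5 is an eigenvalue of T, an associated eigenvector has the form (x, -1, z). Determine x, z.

We need (T - 5I)v = 0.
T - 5I = [[-4, 0, 0], [-18, 6, 6], [-3, -3, -3]].
Row 1: (-4)·x + (0)·-1 + (0)·z = 0
Row 2: (-18)·x + (6)·-1 + (6)·z = 0
Row 3: (-3)·x + (-3)·-1 + (-3)·z = 0
Solving gives x = 0, z = 1.
Check: T·(0, -1, 1) = (0, -5, 5) = 5·(0, -1, 1).

0, 1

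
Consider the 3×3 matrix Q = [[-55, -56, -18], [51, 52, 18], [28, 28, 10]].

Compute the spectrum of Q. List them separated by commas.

Compute the characteristic polynomial p(μ) = det(μI - Q).
Expanding along the first row, p(μ) = μ^3 - 7μ^2 - 34μ + 40.
Try μ = -4: p(-4) = 0, so -4 is a root.
Dividing by (μ + 4) leaves μ^2 - 11μ + 10.
The quadratic factors as (μ - 1)·(μ - 10).
Eigenvalues: -4, 1, 10.

-4, 1, 10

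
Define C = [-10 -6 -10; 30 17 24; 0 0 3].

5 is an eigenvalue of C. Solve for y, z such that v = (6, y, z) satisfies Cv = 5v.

-15, 0

We need (C - 5I)v = 0.
C - 5I = [[-15, -6, -10], [30, 12, 24], [0, 0, -2]].
Row 1: (-15)·6 + (-6)·y + (-10)·z = 0
Row 2: (30)·6 + (12)·y + (24)·z = 0
Row 3: (0)·6 + (0)·y + (-2)·z = 0
Solving gives y = -15, z = 0.
Check: C·(6, -15, 0) = (30, -75, 0) = 5·(6, -15, 0).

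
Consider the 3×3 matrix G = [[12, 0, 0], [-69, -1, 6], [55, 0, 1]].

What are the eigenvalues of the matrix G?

Set up det(sI - G) = 0.
Expanding the 3×3 determinant: p(s) = s^3 - 12s^2 - s + 12.
Try s = 12: p(12) = 0, so 12 is a root.
Dividing by (s - 12) leaves s^2 - 1.
The quadratic factors as (s + 1)·(s - 1).
Eigenvalues: -1, 1, 12.

-1, 1, 12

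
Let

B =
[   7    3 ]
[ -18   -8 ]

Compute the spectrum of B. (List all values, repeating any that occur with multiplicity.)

-2, 1

det(B - lambda·I) = (7 - lambda)(-8 - lambda) - (3)·(-18) = lambda^2 + lambda - 2.
This factors as (lambda + 2)·(lambda - 1) = 0.
Eigenvalues: -2, 1.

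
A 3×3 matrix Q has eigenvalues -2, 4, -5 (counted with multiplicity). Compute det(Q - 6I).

If Q has eigenvalues -2, 4, -5, then Q - 6I has eigenvalues -8, -2, -11.
det(Q - 6I) = (-8) · (-2) · (-11) = -176.

-176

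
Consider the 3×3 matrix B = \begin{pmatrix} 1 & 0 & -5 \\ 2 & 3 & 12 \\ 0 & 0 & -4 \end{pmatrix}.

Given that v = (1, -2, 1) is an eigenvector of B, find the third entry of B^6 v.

4096

First find the eigenvalue: Bv = (-4, 8, -4) = -4·(1, -2, 1), so λ = -4.
Then B^6 v = λ^6·v = (-4)^6·(1, -2, 1) = 4096·(1, -2, 1) = (4096, -8192, 4096).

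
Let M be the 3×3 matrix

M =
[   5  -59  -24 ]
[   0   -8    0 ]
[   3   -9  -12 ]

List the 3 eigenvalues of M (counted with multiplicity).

-8, -4, -3

The characteristic polynomial is p(λ) = det(λI - M).
Expanding along the first row, p(λ) = λ^3 + 15λ^2 + 68λ + 96.
Since p(-4) = 0, λ = -4 is a root.
Dividing by (λ + 4) leaves λ^2 + 11λ + 24.
The quadratic factors as (λ + 8)·(λ + 3).
Eigenvalues: -8, -4, -3.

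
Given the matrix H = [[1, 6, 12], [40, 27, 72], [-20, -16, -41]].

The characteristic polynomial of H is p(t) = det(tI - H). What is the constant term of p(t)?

p(t) = t^3 + 13t^2 + 31t - 45.
The constant term is -45.

-45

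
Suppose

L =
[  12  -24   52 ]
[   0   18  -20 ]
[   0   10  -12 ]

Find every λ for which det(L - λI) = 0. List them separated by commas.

-2, 8, 12

The characteristic polynomial is p(λ) = det(λI - L).
Expanding the 3×3 determinant: p(λ) = λ^3 - 18λ^2 + 56λ + 192.
Rational-root test: λ = -2 gives p(-2) = 0.
Factor out (λ + 2): p(λ) = (λ + 2)·(λ^2 - 20λ + 96).
The quadratic factors as (λ - 8)·(λ - 12).
Eigenvalues: -2, 8, 12.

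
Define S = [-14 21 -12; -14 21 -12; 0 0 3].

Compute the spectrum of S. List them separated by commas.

Compute the characteristic polynomial p(r) = det(rI - S).
Expanding along the first row, p(r) = r^3 - 10r^2 + 21r.
Rational-root test: r = 3 gives p(3) = 0.
Factor out (r - 3): p(r) = (r - 3)·(r^2 - 7r).
The quadratic factors as r·(r - 7).
Eigenvalues: 0, 3, 7.

0, 3, 7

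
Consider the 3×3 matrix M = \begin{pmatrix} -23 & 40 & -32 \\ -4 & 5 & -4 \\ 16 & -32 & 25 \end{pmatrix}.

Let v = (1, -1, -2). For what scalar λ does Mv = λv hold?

1

Compute Mv: M·(1, -1, -2) = (1, -1, -2).
Since Mv = λv, compare component 1: 1 = λ·1, so λ = 1.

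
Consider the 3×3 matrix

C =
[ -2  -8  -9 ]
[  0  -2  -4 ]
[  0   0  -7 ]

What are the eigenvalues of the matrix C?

-7, -2, -2

C is upper triangular, so its eigenvalues are the diagonal entries.
Diagonal: -2, -2, -7.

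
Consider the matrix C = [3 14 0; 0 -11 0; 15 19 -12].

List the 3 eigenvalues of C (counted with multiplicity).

Compute the characteristic polynomial p(r) = det(rI - C).
Expanding along the first row, p(r) = r^3 + 20r^2 + 63r - 396.
Rational-root test: r = 3 gives p(3) = 0.
Factor out (r - 3): p(r) = (r - 3)·(r^2 + 23r + 132).
The quadratic factors as (r + 12)·(r + 11).
Eigenvalues: -12, -11, 3.

-12, -11, 3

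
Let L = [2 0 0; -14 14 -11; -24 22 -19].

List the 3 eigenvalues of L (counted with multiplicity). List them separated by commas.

The characteristic polynomial is p(λ) = det(λI - L).
Cofactor expansion gives p(λ) = λ^3 + 3λ^2 - 34λ + 48.
Since p(-8) = 0, λ = -8 is a root.
Factor out (λ + 8): p(λ) = (λ + 8)·(λ^2 - 5λ + 6).
The quadratic factors as (λ - 2)·(λ - 3).
Eigenvalues: -8, 2, 3.

-8, 2, 3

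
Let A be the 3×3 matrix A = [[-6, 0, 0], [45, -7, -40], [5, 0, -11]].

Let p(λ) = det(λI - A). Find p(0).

p(0) = det(0·I − A) = det(−A) = (−1)^3·det(A).
det(A) = -462, so p(0) = 462.

462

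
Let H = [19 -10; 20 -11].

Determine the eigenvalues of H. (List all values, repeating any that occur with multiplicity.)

-1, 9

det(H - λI) = (19 - λ)(-11 - λ) - (-10)·(20) = λ^2 - 8λ - 9.
This factors as (λ + 1)·(λ - 9) = 0.
Eigenvalues: -1, 9.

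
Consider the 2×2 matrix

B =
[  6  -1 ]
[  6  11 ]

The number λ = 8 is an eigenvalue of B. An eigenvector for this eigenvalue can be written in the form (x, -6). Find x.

We need (B - 8I)v = 0.
B - 8I = [[-2, -1], [6, 3]].
Row 1: (-2)·x + (-1)·-6 = 0
Row 2: (6)·x + (3)·-6 = 0
Solving gives x = 3.
Check: B·(3, -6) = (24, -48) = 8·(3, -6).

3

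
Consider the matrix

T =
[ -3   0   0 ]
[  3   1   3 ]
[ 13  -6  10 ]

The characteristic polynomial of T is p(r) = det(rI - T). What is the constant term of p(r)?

84

p(r) = r^3 - 8r^2 - 5r + 84.
The constant term is 84.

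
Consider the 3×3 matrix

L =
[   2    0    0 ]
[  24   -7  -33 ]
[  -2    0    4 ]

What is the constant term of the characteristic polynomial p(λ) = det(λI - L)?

56

p(0) = det(0·I − L) = det(−L) = (−1)^3·det(L).
det(L) = -56, so p(0) = 56.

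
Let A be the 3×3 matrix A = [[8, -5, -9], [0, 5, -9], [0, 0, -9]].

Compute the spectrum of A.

-9, 5, 8

A is upper triangular, so its eigenvalues are the diagonal entries.
Diagonal: 8, 5, -9.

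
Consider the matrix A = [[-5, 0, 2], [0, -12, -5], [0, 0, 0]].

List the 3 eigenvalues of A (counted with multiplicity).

-12, -5, 0

A is upper triangular, so its eigenvalues are the diagonal entries.
Diagonal: -5, -12, 0.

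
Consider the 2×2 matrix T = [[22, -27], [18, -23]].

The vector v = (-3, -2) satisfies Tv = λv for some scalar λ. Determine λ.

Compute Tv: T·(-3, -2) = (-12, -8).
Since Tv = λv, compare component 1: -12 = λ·-3, so λ = 4.

4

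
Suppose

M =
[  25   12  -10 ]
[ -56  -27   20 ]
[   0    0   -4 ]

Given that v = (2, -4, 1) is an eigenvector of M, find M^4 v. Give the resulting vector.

(512, -1024, 256)

First find the eigenvalue: Mv = (-8, 16, -4) = -4·(2, -4, 1), so λ = -4.
Then M^4 v = λ^4·v = (-4)^4·(2, -4, 1) = 256·(2, -4, 1) = (512, -1024, 256).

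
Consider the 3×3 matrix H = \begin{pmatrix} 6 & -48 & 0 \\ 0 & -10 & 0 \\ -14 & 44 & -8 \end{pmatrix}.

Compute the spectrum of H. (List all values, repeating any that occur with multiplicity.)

-10, -8, 6

Set up det(sI - H) = 0.
Expanding along the first row, p(s) = s^3 + 12s^2 - 28s - 480.
Since p(-8) = 0, s = -8 is a root.
Dividing by (s + 8) leaves s^2 + 4s - 60.
The quadratic factors as (s + 10)·(s - 6).
Eigenvalues: -10, -8, 6.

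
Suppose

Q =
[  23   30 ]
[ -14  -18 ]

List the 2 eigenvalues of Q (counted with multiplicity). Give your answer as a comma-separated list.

det(Q - μI) = (23 - μ)(-18 - μ) - (30)·(-14) = μ^2 - 5μ + 6.
This factors as (μ - 2)·(μ - 3) = 0.
Eigenvalues: 2, 3.

2, 3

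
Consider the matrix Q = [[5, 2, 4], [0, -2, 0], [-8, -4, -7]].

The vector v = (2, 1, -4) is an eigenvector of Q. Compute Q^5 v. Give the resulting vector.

First find the eigenvalue: Qv = (-4, -2, 8) = -2·(2, 1, -4), so λ = -2.
Then Q^5 v = λ^5·v = (-2)^5·(2, 1, -4) = -32·(2, 1, -4) = (-64, -32, 128).

(-64, -32, 128)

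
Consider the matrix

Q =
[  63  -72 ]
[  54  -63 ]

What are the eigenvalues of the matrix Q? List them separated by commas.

-9, 9

det(Q - lambda·I) = (63 - lambda)(-63 - lambda) - (-72)·(54) = lambda^2 - 81.
This factors as (lambda + 9)·(lambda - 9) = 0.
Eigenvalues: -9, 9.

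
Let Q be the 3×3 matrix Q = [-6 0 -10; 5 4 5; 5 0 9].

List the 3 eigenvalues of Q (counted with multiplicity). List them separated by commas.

-1, 4, 4

Set up det(rI - Q) = 0.
Expanding the 3×3 determinant: p(r) = r^3 - 7r^2 + 8r + 16.
Since p(-1) = 0, r = -1 is a root.
Factor out (r + 1): p(r) = (r + 1)·(r^2 - 8r + 16).
The quadratic factor is (r - 4)^2.
Eigenvalues: -1, 4, 4.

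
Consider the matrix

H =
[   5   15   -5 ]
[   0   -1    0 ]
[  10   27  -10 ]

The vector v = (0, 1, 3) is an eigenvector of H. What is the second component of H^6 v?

First find the eigenvalue: Hv = (0, -1, -3) = -1·(0, 1, 3), so λ = -1.
Then H^6 v = λ^6·v = (-1)^6·(0, 1, 3) = 1·(0, 1, 3) = (0, 1, 3).

1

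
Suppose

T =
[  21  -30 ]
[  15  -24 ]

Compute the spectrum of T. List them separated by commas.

-9, 6

det(T - rI) = (21 - r)(-24 - r) - (-30)·(15) = r^2 + 3r - 54.
This factors as (r + 9)·(r - 6) = 0.
Eigenvalues: -9, 6.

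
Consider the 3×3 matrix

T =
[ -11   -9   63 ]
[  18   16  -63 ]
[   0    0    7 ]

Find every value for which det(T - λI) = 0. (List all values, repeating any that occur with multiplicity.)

The characteristic polynomial is p(μ) = det(μI - T).
Expanding along the first row, p(μ) = μ^3 - 12μ^2 + 21μ + 98.
Rational-root test: μ = -2 gives p(-2) = 0.
Dividing by (μ + 2) leaves μ^2 - 14μ + 49.
The quadratic factor is (μ - 7)^2.
Eigenvalues: -2, 7, 7.

-2, 7, 7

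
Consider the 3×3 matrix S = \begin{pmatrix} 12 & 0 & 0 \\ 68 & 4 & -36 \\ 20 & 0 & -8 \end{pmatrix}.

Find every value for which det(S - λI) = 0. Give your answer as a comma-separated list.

The characteristic polynomial is p(r) = det(rI - S).
Expanding along the first row, p(r) = r^3 - 8r^2 - 80r + 384.
Since p(4) = 0, r = 4 is a root.
Dividing by (r - 4) leaves r^2 - 4r - 96.
The quadratic factors as (r + 8)·(r - 12).
Eigenvalues: -8, 4, 12.

-8, 4, 12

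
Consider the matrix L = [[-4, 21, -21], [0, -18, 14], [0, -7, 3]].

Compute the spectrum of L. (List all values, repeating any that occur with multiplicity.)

-11, -4, -4

Set up det(lambda·I - L) = 0.
Expanding along the first row, p(lambda) = lambda^3 + 19·lambda^2 + 104·lambda + 176.
Rational-root test: lambda = -4 gives p(-4) = 0.
Factor out (lambda + 4): p(lambda) = (lambda + 4)·(lambda^2 + 15·lambda + 44).
The quadratic factors as (lambda + 11)·(lambda + 4).
Eigenvalues: -11, -4, -4.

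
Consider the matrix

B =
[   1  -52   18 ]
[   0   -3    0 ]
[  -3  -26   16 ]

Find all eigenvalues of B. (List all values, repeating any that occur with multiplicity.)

Set up det(lambda·I - B) = 0.
Cofactor expansion gives p(lambda) = lambda^3 - 14·lambda^2 + 19·lambda + 210.
Try lambda = -3: p(-3) = 0, so -3 is a root.
Factor out (lambda + 3): p(lambda) = (lambda + 3)·(lambda^2 - 17·lambda + 70).
The quadratic factors as (lambda - 7)·(lambda - 10).
Eigenvalues: -3, 7, 10.

-3, 7, 10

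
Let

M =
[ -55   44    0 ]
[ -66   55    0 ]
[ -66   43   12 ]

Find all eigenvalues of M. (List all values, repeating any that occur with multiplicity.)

Set up det(rI - M) = 0.
Expanding along the first row, p(r) = r^3 - 12r^2 - 121r + 1452.
Try r = -11: p(-11) = 0, so -11 is a root.
Factor out (r + 11): p(r) = (r + 11)·(r^2 - 23r + 132).
The quadratic factors as (r - 11)·(r - 12).
Eigenvalues: -11, 11, 12.

-11, 11, 12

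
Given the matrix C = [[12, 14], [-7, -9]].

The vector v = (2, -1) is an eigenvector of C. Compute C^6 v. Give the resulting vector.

First find the eigenvalue: Cv = (10, -5) = 5·(2, -1), so λ = 5.
Then C^6 v = λ^6·v = 5^6·(2, -1) = 15625·(2, -1) = (31250, -15625).

(31250, -15625)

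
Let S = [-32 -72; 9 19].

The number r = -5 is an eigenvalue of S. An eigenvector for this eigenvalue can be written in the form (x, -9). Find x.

We need (S + 5I)v = 0.
S + 5I = [[-27, -72], [9, 24]].
Row 1: (-27)·x + (-72)·-9 = 0
Row 2: (9)·x + (24)·-9 = 0
Solving gives x = 24.
Check: S·(24, -9) = (-120, 45) = -5·(24, -9).

24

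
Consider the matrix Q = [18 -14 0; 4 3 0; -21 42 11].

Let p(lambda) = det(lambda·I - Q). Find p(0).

-1210

p(0) = det(0·I − Q) = det(−Q) = (−1)^3·det(Q).
det(Q) = 1210, so p(0) = -1210.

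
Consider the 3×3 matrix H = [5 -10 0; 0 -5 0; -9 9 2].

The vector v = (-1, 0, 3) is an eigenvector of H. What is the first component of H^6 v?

First find the eigenvalue: Hv = (-5, 0, 15) = 5·(-1, 0, 3), so λ = 5.
Then H^6 v = λ^6·v = 5^6·(-1, 0, 3) = 15625·(-1, 0, 3) = (-15625, 0, 46875).

-15625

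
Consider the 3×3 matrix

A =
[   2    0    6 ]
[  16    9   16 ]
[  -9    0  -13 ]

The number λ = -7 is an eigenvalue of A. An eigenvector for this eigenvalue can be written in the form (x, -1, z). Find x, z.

We need (A + 7I)v = 0.
A + 7I = [[9, 0, 6], [16, 16, 16], [-9, 0, -6]].
Row 1: (9)·x + (0)·-1 + (6)·z = 0
Row 2: (16)·x + (16)·-1 + (16)·z = 0
Row 3: (-9)·x + (0)·-1 + (-6)·z = 0
Solving gives x = -2, z = 3.
Check: A·(-2, -1, 3) = (14, 7, -21) = -7·(-2, -1, 3).

-2, 3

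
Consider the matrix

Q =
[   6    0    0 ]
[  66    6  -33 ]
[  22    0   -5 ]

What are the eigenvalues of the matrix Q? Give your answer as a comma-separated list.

The characteristic polynomial is p(μ) = det(μI - Q).
Cofactor expansion gives p(μ) = μ^3 - 7μ^2 - 24μ + 180.
Since p(6) = 0, μ = 6 is a root.
Factor out (μ - 6): p(μ) = (μ - 6)·(μ^2 - μ - 30).
The quadratic factors as (μ + 5)·(μ - 6).
Eigenvalues: -5, 6, 6.

-5, 6, 6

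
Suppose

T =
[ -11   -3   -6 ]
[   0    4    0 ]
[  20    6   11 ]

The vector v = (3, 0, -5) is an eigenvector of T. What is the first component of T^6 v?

First find the eigenvalue: Tv = (-3, 0, 5) = -1·(3, 0, -5), so λ = -1.
Then T^6 v = λ^6·v = (-1)^6·(3, 0, -5) = 1·(3, 0, -5) = (3, 0, -5).

3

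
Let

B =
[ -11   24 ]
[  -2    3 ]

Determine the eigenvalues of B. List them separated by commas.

-5, -3

det(B - sI) = (-11 - s)(3 - s) - (24)·(-2) = s^2 + 8s + 15.
This factors as (s + 5)·(s + 3) = 0.
Eigenvalues: -5, -3.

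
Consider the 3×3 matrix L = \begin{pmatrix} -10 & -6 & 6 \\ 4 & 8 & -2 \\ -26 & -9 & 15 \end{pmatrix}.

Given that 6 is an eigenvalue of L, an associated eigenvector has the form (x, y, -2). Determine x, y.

We need (L - 6I)v = 0.
L - 6I = [[-16, -6, 6], [4, 2, -2], [-26, -9, 9]].
Row 1: (-16)·x + (-6)·y + (6)·-2 = 0
Row 2: (4)·x + (2)·y + (-2)·-2 = 0
Row 3: (-26)·x + (-9)·y + (9)·-2 = 0
Solving gives x = 0, y = -2.
Check: L·(0, -2, -2) = (0, -12, -12) = 6·(0, -2, -2).

0, -2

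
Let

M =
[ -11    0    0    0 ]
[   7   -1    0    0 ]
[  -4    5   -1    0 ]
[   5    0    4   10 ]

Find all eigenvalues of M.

-11, -1, -1, 10

M is lower triangular, so its eigenvalues are the diagonal entries.
Diagonal: -11, -1, -1, 10.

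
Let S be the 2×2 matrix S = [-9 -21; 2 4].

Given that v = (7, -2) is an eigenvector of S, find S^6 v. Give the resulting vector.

(5103, -1458)

First find the eigenvalue: Sv = (-21, 6) = -3·(7, -2), so λ = -3.
Then S^6 v = λ^6·v = (-3)^6·(7, -2) = 729·(7, -2) = (5103, -1458).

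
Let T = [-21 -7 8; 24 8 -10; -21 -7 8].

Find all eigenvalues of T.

Set up det(lambda·I - T) = 0.
Expanding along the first row, p(lambda) = lambda^3 + 5·lambda^2 - 6·lambda.
Rational-root test: lambda = 0 gives p(0) = 0.
Factor out lambda: p(lambda) = lambda·(lambda^2 + 5·lambda - 6).
The quadratic factors as (lambda + 6)·(lambda - 1).
Eigenvalues: -6, 0, 1.

-6, 0, 1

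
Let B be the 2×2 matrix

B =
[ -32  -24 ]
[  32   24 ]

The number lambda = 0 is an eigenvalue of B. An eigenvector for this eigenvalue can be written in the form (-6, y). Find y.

We need (B)v = 0.
B = [[-32, -24], [32, 24]].
Row 1: (-32)·-6 + (-24)·y = 0
Row 2: (32)·-6 + (24)·y = 0
Solving gives y = 8.
Check: B·(-6, 8) = (0, 0) = 0·(-6, 8).

8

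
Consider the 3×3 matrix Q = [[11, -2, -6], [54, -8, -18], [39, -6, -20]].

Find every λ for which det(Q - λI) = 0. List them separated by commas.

Set up det(λI - Q) = 0.
Cofactor expansion gives p(λ) = λ^3 + 17λ^2 + 86λ + 112.
Try λ = -2: p(-2) = 0, so -2 is a root.
Dividing by (λ + 2) leaves λ^2 + 15λ + 56.
The quadratic factors as (λ + 8)·(λ + 7).
Eigenvalues: -8, -7, -2.

-8, -7, -2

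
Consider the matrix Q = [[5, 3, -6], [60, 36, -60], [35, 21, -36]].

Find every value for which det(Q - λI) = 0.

Set up det(μI - Q) = 0.
Cofactor expansion gives p(μ) = μ^3 - 5μ^2 - 6μ.
Try μ = 0: p(0) = 0, so 0 is a root.
Dividing by μ leaves μ^2 - 5μ - 6.
The quadratic factors as (μ + 1)·(μ - 6).
Eigenvalues: -1, 0, 6.

-1, 0, 6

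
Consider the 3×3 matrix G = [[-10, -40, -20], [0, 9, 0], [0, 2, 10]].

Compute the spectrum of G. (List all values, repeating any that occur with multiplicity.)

-10, 9, 10

Set up det(sI - G) = 0.
Expanding along the first row, p(s) = s^3 - 9s^2 - 100s + 900.
Rational-root test: s = 10 gives p(10) = 0.
Dividing by (s - 10) leaves s^2 + s - 90.
The quadratic factors as (s + 10)·(s - 9).
Eigenvalues: -10, 9, 10.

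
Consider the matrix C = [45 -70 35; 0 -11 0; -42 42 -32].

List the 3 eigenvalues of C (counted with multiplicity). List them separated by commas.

-11, 3, 10

The characteristic polynomial is p(λ) = det(λI - C).
Expanding along the first row, p(λ) = λ^3 - 2λ^2 - 113λ + 330.
Rational-root test: λ = -11 gives p(-11) = 0.
Dividing by (λ + 11) leaves λ^2 - 13λ + 30.
The quadratic factors as (λ - 3)·(λ - 10).
Eigenvalues: -11, 3, 10.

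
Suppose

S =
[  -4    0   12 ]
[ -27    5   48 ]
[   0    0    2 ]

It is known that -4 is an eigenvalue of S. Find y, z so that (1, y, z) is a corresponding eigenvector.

We need (S + 4I)v = 0.
S + 4I = [[0, 0, 12], [-27, 9, 48], [0, 0, 6]].
Row 1: (0)·1 + (0)·y + (12)·z = 0
Row 2: (-27)·1 + (9)·y + (48)·z = 0
Row 3: (0)·1 + (0)·y + (6)·z = 0
Solving gives y = 3, z = 0.
Check: S·(1, 3, 0) = (-4, -12, 0) = -4·(1, 3, 0).

3, 0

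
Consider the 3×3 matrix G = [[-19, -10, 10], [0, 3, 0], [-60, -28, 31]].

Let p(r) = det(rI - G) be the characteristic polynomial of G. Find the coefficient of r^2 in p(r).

-15

The coefficient of r^2 of det(rI - G) is −trace(G).
trace(G) = (-19) + (3) + (31) = 15, so the coefficient is -15.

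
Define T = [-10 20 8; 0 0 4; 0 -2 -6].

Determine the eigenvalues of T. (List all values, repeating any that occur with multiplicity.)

The characteristic polynomial is p(r) = det(rI - T).
Cofactor expansion gives p(r) = r^3 + 16r^2 + 68r + 80.
Since p(-4) = 0, r = -4 is a root.
Factor out (r + 4): p(r) = (r + 4)·(r^2 + 12r + 20).
The quadratic factors as (r + 10)·(r + 2).
Eigenvalues: -10, -4, -2.

-10, -4, -2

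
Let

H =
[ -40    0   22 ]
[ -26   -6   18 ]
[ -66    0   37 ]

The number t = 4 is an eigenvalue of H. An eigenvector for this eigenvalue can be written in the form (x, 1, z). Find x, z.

We need (H - 4I)v = 0.
H - 4I = [[-44, 0, 22], [-26, -10, 18], [-66, 0, 33]].
Row 1: (-44)·x + (0)·1 + (22)·z = 0
Row 2: (-26)·x + (-10)·1 + (18)·z = 0
Row 3: (-66)·x + (0)·1 + (33)·z = 0
Solving gives x = 1, z = 2.
Check: H·(1, 1, 2) = (4, 4, 8) = 4·(1, 1, 2).

1, 2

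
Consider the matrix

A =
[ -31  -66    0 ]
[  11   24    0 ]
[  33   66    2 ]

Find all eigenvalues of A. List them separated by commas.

-9, 2, 2

Compute the characteristic polynomial p(r) = det(rI - A).
Expanding along the first row, p(r) = r^3 + 5r^2 - 32r + 36.
Since p(2) = 0, r = 2 is a root.
Factor out (r - 2): p(r) = (r - 2)·(r^2 + 7r - 18).
The quadratic factors as (r + 9)·(r - 2).
Eigenvalues: -9, 2, 2.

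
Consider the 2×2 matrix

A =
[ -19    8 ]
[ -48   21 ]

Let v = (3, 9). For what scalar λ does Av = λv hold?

5

Compute Av: A·(3, 9) = (15, 45).
Since Av = λv, compare component 1: 15 = λ·3, so λ = 5.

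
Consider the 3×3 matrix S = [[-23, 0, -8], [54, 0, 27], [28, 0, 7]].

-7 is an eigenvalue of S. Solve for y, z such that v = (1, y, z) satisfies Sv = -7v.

0, -2

We need (S + 7I)v = 0.
S + 7I = [[-16, 0, -8], [54, 7, 27], [28, 0, 14]].
Row 1: (-16)·1 + (0)·y + (-8)·z = 0
Row 2: (54)·1 + (7)·y + (27)·z = 0
Row 3: (28)·1 + (0)·y + (14)·z = 0
Solving gives y = 0, z = -2.
Check: S·(1, 0, -2) = (-7, 0, 14) = -7·(1, 0, -2).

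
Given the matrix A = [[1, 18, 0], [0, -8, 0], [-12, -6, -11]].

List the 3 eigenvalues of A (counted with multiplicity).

-11, -8, 1

The characteristic polynomial is p(lambda) = det(lambda·I - A).
Cofactor expansion gives p(lambda) = lambda^3 + 18·lambda^2 + 69·lambda - 88.
Rational-root test: lambda = -11 gives p(-11) = 0.
Factor out (lambda + 11): p(lambda) = (lambda + 11)·(lambda^2 + 7·lambda - 8).
The quadratic factors as (lambda + 8)·(lambda - 1).
Eigenvalues: -11, -8, 1.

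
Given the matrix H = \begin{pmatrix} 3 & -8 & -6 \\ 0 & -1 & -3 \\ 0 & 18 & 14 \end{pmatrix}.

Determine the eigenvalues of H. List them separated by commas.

The characteristic polynomial is p(μ) = det(μI - H).
Cofactor expansion gives p(μ) = μ^3 - 16μ^2 + 79μ - 120.
Rational-root test: μ = 3 gives p(3) = 0.
Dividing by (μ - 3) leaves μ^2 - 13μ + 40.
The quadratic factors as (μ - 5)·(μ - 8).
Eigenvalues: 3, 5, 8.

3, 5, 8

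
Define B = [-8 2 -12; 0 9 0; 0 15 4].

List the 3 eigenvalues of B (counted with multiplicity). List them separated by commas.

Set up det(μI - B) = 0.
Cofactor expansion gives p(μ) = μ^3 - 5μ^2 - 68μ + 288.
Try μ = 4: p(4) = 0, so 4 is a root.
Factor out (μ - 4): p(μ) = (μ - 4)·(μ^2 - μ - 72).
The quadratic factors as (μ + 8)·(μ - 9).
Eigenvalues: -8, 4, 9.

-8, 4, 9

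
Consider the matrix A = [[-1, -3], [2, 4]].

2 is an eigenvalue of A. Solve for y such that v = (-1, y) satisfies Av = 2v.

1

We need (A - 2I)v = 0.
A - 2I = [[-3, -3], [2, 2]].
Row 1: (-3)·-1 + (-3)·y = 0
Row 2: (2)·-1 + (2)·y = 0
Solving gives y = 1.
Check: A·(-1, 1) = (-2, 2) = 2·(-1, 1).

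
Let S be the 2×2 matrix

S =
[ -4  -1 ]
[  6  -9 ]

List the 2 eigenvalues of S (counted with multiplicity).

-7, -6

det(S - λI) = (-4 - λ)(-9 - λ) - (-1)·(6) = λ^2 + 13λ + 42.
This factors as (λ + 7)·(λ + 6) = 0.
Eigenvalues: -7, -6.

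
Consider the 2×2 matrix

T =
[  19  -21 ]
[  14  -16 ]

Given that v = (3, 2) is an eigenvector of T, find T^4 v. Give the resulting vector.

(1875, 1250)

First find the eigenvalue: Tv = (15, 10) = 5·(3, 2), so λ = 5.
Then T^4 v = λ^4·v = 5^4·(3, 2) = 625·(3, 2) = (1875, 1250).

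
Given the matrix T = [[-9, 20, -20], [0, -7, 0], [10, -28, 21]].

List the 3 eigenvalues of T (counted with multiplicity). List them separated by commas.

The characteristic polynomial is p(λ) = det(λI - T).
Cofactor expansion gives p(λ) = λ^3 - 5λ^2 - 73λ + 77.
Rational-root test: λ = 1 gives p(1) = 0.
Dividing by (λ - 1) leaves λ^2 - 4λ - 77.
The quadratic factors as (λ + 7)·(λ - 11).
Eigenvalues: -7, 1, 11.

-7, 1, 11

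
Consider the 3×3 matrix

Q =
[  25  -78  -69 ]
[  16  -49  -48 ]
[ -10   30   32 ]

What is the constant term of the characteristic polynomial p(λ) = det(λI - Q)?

p(0) = det(0·I − Q) = det(−Q) = (−1)^3·det(Q).
det(Q) = -14, so p(0) = 14.

14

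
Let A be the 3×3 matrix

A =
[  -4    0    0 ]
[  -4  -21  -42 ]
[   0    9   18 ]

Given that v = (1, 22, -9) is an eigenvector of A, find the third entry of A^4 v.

-2304

First find the eigenvalue: Av = (-4, -88, 36) = -4·(1, 22, -9), so λ = -4.
Then A^4 v = λ^4·v = (-4)^4·(1, 22, -9) = 256·(1, 22, -9) = (256, 5632, -2304).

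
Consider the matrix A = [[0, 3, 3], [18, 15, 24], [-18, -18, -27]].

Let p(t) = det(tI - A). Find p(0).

0

p(0) = det(0·I − A) = det(−A) = (−1)^3·det(A).
det(A) = 0, so p(0) = 0.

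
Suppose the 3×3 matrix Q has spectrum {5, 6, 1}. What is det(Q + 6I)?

924

If Q has eigenvalues 5, 6, 1, then Q + 6I has eigenvalues 11, 12, 7.
det(Q + 6I) = (11) · (12) · (7) = 924.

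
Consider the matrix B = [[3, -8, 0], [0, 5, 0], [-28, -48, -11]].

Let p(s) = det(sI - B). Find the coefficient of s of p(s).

p(s) = s^3 + 3s^2 - 73s + 165.
The coefficient of s is -73.

-73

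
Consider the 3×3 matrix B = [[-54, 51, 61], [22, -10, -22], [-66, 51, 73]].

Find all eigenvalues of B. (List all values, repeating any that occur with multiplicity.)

The characteristic polynomial is p(t) = det(tI - B).
Expanding the 3×3 determinant: p(t) = t^3 - 9t^2 - 106t + 840.
Try t = 7: p(7) = 0, so 7 is a root.
Factor out (t - 7): p(t) = (t - 7)·(t^2 - 2t - 120).
The quadratic factors as (t + 10)·(t - 12).
Eigenvalues: -10, 7, 12.

-10, 7, 12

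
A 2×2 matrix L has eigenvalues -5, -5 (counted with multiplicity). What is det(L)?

det(L) is the product of the eigenvalues: (-5) · (-5) = 25.

25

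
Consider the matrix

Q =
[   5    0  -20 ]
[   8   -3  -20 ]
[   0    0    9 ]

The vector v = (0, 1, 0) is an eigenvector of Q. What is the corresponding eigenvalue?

-3

Compute Qv: Q·(0, 1, 0) = (0, -3, 0).
Since Qv = λv, compare component 2: -3 = λ·1, so λ = -3.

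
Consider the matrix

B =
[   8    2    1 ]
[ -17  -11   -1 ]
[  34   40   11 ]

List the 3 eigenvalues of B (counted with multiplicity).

Set up det(lambda·I - B) = 0.
Expanding the 3×3 determinant: p(lambda) = lambda^3 - 8·lambda^2 - 81·lambda + 648.
Rational-root test: lambda = -9 gives p(-9) = 0.
Dividing by (lambda + 9) leaves lambda^2 - 17·lambda + 72.
The quadratic factors as (lambda - 8)·(lambda - 9).
Eigenvalues: -9, 8, 9.

-9, 8, 9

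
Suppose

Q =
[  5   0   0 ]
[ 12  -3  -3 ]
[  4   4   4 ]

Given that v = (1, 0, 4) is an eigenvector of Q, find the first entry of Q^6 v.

15625

First find the eigenvalue: Qv = (5, 0, 20) = 5·(1, 0, 4), so λ = 5.
Then Q^6 v = λ^6·v = 5^6·(1, 0, 4) = 15625·(1, 0, 4) = (15625, 0, 62500).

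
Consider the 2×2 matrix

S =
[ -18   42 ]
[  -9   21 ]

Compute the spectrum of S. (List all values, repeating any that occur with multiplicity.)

det(S - lambda·I) = (-18 - lambda)(21 - lambda) - (42)·(-9) = lambda^2 - 3·lambda.
This factors as lambda·(lambda - 3) = 0.
Eigenvalues: 0, 3.

0, 3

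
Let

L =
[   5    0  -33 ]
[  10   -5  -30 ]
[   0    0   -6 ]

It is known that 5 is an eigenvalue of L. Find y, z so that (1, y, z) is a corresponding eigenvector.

We need (L - 5I)v = 0.
L - 5I = [[0, 0, -33], [10, -10, -30], [0, 0, -11]].
Row 1: (0)·1 + (0)·y + (-33)·z = 0
Row 2: (10)·1 + (-10)·y + (-30)·z = 0
Row 3: (0)·1 + (0)·y + (-11)·z = 0
Solving gives y = 1, z = 0.
Check: L·(1, 1, 0) = (5, 5, 0) = 5·(1, 1, 0).

1, 0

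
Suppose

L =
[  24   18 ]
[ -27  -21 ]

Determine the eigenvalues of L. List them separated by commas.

-3, 6

det(L - λI) = (24 - λ)(-21 - λ) - (18)·(-27) = λ^2 - 3λ - 18.
This factors as (λ + 3)·(λ - 6) = 0.
Eigenvalues: -3, 6.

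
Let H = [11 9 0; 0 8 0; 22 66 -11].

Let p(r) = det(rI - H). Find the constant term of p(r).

968

p(r) = r^3 - 8r^2 - 121r + 968.
The constant term is 968.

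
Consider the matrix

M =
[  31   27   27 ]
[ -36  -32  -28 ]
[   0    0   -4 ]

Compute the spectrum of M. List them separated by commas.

-5, -4, 4

The characteristic polynomial is p(λ) = det(λI - M).
Expanding the 3×3 determinant: p(λ) = λ^3 + 5λ^2 - 16λ - 80.
Rational-root test: λ = -4 gives p(-4) = 0.
Dividing by (λ + 4) leaves λ^2 + λ - 20.
The quadratic factors as (λ + 5)·(λ - 4).
Eigenvalues: -5, -4, 4.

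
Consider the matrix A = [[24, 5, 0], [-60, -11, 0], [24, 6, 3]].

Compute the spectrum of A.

Set up det(rI - A) = 0.
Expanding along the first row, p(r) = r^3 - 16r^2 + 75r - 108.
Rational-root test: r = 3 gives p(3) = 0.
Factor out (r - 3): p(r) = (r - 3)·(r^2 - 13r + 36).
The quadratic factors as (r - 4)·(r - 9).
Eigenvalues: 3, 4, 9.

3, 4, 9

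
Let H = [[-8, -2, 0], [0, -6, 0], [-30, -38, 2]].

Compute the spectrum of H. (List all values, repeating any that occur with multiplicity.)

Set up det(lambda·I - H) = 0.
Expanding along the first row, p(lambda) = lambda^3 + 12·lambda^2 + 20·lambda - 96.
Since p(-8) = 0, lambda = -8 is a root.
Factor out (lambda + 8): p(lambda) = (lambda + 8)·(lambda^2 + 4·lambda - 12).
The quadratic factors as (lambda + 6)·(lambda - 2).
Eigenvalues: -8, -6, 2.

-8, -6, 2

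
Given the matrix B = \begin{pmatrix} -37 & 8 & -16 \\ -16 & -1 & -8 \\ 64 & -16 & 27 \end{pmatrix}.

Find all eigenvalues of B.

-5, -5, -1

Set up det(λI - B) = 0.
Cofactor expansion gives p(λ) = λ^3 + 11λ^2 + 35λ + 25.
Try λ = -5: p(-5) = 0, so -5 is a root.
Factor out (λ + 5): p(λ) = (λ + 5)·(λ^2 + 6λ + 5).
The quadratic factors as (λ + 5)·(λ + 1).
Eigenvalues: -5, -5, -1.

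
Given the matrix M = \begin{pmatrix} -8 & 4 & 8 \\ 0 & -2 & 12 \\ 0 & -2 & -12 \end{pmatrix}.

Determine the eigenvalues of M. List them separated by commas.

The characteristic polynomial is p(lambda) = det(lambda·I - M).
Cofactor expansion gives p(lambda) = lambda^3 + 22·lambda^2 + 160·lambda + 384.
Try lambda = -6: p(-6) = 0, so -6 is a root.
Dividing by (lambda + 6) leaves lambda^2 + 16·lambda + 64.
The quadratic factor is (lambda + 8)^2.
Eigenvalues: -8, -8, -6.

-8, -8, -6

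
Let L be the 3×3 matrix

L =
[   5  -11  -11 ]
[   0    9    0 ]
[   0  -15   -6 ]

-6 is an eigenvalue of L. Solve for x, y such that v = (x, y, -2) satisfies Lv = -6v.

We need (L + 6I)v = 0.
L + 6I = [[11, -11, -11], [0, 15, 0], [0, -15, 0]].
Row 1: (11)·x + (-11)·y + (-11)·-2 = 0
Row 2: (0)·x + (15)·y + (0)·-2 = 0
Row 3: (0)·x + (-15)·y + (0)·-2 = 0
Solving gives x = -2, y = 0.
Check: L·(-2, 0, -2) = (12, 0, 12) = -6·(-2, 0, -2).

-2, 0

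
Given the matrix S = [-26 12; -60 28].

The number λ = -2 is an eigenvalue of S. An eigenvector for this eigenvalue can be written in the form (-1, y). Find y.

-2

We need (S + 2I)v = 0.
S + 2I = [[-24, 12], [-60, 30]].
Row 1: (-24)·-1 + (12)·y = 0
Row 2: (-60)·-1 + (30)·y = 0
Solving gives y = -2.
Check: S·(-1, -2) = (2, 4) = -2·(-1, -2).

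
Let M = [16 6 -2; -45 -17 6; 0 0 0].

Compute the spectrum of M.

Compute the characteristic polynomial p(t) = det(tI - M).
Expanding the 3×3 determinant: p(t) = t^3 + t^2 - 2t.
Try t = 0: p(0) = 0, so 0 is a root.
Dividing by t leaves t^2 + t - 2.
The quadratic factors as (t + 2)·(t - 1).
Eigenvalues: -2, 0, 1.

-2, 0, 1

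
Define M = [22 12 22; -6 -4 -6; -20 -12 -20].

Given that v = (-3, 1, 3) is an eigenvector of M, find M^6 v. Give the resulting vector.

(-12288, 4096, 12288)

First find the eigenvalue: Mv = (12, -4, -12) = -4·(-3, 1, 3), so λ = -4.
Then M^6 v = λ^6·v = (-4)^6·(-3, 1, 3) = 4096·(-3, 1, 3) = (-12288, 4096, 12288).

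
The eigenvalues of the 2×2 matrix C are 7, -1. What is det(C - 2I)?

-15

If C has eigenvalues 7, -1, then C - 2I has eigenvalues 5, -3.
det(C - 2I) = (5) · (-3) = -15.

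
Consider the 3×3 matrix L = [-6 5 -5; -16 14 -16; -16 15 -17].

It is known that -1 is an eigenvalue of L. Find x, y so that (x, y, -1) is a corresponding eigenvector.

We need (L + 1I)v = 0.
L + 1I = [[-5, 5, -5], [-16, 15, -16], [-16, 15, -16]].
Row 1: (-5)·x + (5)·y + (-5)·-1 = 0
Row 2: (-16)·x + (15)·y + (-16)·-1 = 0
Row 3: (-16)·x + (15)·y + (-16)·-1 = 0
Solving gives x = 1, y = 0.
Check: L·(1, 0, -1) = (-1, 0, 1) = -1·(1, 0, -1).

1, 0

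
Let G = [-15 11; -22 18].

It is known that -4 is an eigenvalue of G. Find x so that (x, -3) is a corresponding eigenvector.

-3

We need (G + 4I)v = 0.
G + 4I = [[-11, 11], [-22, 22]].
Row 1: (-11)·x + (11)·-3 = 0
Row 2: (-22)·x + (22)·-3 = 0
Solving gives x = -3.
Check: G·(-3, -3) = (12, 12) = -4·(-3, -3).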